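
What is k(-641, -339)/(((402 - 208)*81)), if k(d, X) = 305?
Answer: 305/15714 ≈ 0.019409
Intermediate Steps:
k(-641, -339)/(((402 - 208)*81)) = 305/(((402 - 208)*81)) = 305/((194*81)) = 305/15714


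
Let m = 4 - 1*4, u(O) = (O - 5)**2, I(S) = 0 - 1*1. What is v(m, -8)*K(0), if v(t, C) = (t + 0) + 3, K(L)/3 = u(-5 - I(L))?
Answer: 729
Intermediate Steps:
I(S) = -1 (I(S) = 0 - 1 = -1)
u(O) = (-5 + O)**2
K(L) = 243 (K(L) = 3*(-5 + (-5 - 1*(-1)))**2 = 3*(-5 + (-5 + 1))**2 = 3*(-5 - 4)**2 = 3*(-9)**2 = 3*81 = 243)
m = 0 (m = 4 - 4 = 0)
v(t, C) = 3 + t (v(t, C) = t + 3 = 3 + t)
v(m, -8)*K(0) = (3 + 0)*243 = 3*243 = 729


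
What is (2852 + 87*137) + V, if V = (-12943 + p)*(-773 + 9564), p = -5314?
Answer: -160482516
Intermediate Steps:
V = -160497287 (V = (-12943 - 5314)*(-773 + 9564) = -18257*8791 = -160497287)
(2852 + 87*137) + V = (2852 + 87*137) - 160497287 = (2852 + 11919) - 160497287 = 14771 - 160497287 = -160482516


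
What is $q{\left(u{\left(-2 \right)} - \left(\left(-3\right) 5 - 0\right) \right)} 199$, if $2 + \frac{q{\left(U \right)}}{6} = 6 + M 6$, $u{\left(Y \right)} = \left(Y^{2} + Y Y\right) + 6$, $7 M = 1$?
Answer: $\frac{40596}{7} \approx 5799.4$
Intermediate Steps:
$M = \frac{1}{7}$ ($M = \frac{1}{7} \cdot 1 = \frac{1}{7} \approx 0.14286$)
$u{\left(Y \right)} = 6 + 2 Y^{2}$ ($u{\left(Y \right)} = \left(Y^{2} + Y^{2}\right) + 6 = 2 Y^{2} + 6 = 6 + 2 Y^{2}$)
$q{\left(U \right)} = \frac{204}{7}$ ($q{\left(U \right)} = -12 + 6 \left(6 + \frac{1}{7} \cdot 6\right) = -12 + 6 \left(6 + \frac{6}{7}\right) = -12 + 6 \cdot \frac{48}{7} = -12 + \frac{288}{7} = \frac{204}{7}$)
$q{\left(u{\left(-2 \right)} - \left(\left(-3\right) 5 - 0\right) \right)} 199 = \frac{204}{7} \cdot 199 = \frac{40596}{7}$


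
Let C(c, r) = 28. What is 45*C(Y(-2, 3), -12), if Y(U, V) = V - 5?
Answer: 1260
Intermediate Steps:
Y(U, V) = -5 + V
45*C(Y(-2, 3), -12) = 45*28 = 1260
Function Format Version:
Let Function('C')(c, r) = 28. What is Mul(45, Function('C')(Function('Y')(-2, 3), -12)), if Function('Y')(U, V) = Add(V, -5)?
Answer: 1260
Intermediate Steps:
Function('Y')(U, V) = Add(-5, V)
Mul(45, Function('C')(Function('Y')(-2, 3), -12)) = Mul(45, 28) = 1260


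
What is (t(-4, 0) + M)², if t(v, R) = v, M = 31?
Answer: 729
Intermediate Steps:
(t(-4, 0) + M)² = (-4 + 31)² = 27² = 729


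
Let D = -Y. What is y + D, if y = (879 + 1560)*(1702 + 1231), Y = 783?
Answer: 7152804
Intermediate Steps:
y = 7153587 (y = 2439*2933 = 7153587)
D = -783 (D = -1*783 = -783)
y + D = 7153587 - 783 = 7152804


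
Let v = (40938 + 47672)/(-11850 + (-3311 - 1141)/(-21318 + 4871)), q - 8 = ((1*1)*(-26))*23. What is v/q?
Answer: 145736867/11498657382 ≈ 0.012674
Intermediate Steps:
q = -590 (q = 8 + ((1*1)*(-26))*23 = 8 + (1*(-26))*23 = 8 - 26*23 = 8 - 598 = -590)
v = -728684335/97446249 (v = 88610/(-11850 - 4452/(-16447)) = 88610/(-11850 - 4452*(-1/16447)) = 88610/(-11850 + 4452/16447) = 88610/(-194892498/16447) = 88610*(-16447/194892498) = -728684335/97446249 ≈ -7.4778)
v/q = -728684335/97446249/(-590) = -728684335/97446249*(-1/590) = 145736867/11498657382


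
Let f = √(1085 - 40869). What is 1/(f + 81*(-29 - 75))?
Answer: -1053/8875445 - I*√9946/35501780 ≈ -0.00011864 - 2.8091e-6*I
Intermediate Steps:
f = 2*I*√9946 (f = √(-39784) = 2*I*√9946 ≈ 199.46*I)
1/(f + 81*(-29 - 75)) = 1/(2*I*√9946 + 81*(-29 - 75)) = 1/(2*I*√9946 + 81*(-104)) = 1/(2*I*√9946 - 8424) = 1/(-8424 + 2*I*√9946)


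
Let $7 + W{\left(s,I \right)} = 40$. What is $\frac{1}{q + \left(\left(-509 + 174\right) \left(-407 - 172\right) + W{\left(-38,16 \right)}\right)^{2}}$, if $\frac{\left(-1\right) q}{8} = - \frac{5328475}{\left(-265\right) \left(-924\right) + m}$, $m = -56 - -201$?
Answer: $\frac{49001}{1844163619945564} \approx 2.6571 \cdot 10^{-11}$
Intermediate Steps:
$m = 145$ ($m = -56 + 201 = 145$)
$W{\left(s,I \right)} = 33$ ($W{\left(s,I \right)} = -7 + 40 = 33$)
$q = \frac{8525560}{49001}$ ($q = - 8 \left(- \frac{5328475}{\left(-265\right) \left(-924\right) + 145}\right) = - 8 \left(- \frac{5328475}{244860 + 145}\right) = - 8 \left(- \frac{5328475}{245005}\right) = - 8 \left(\left(-5328475\right) \frac{1}{245005}\right) = \left(-8\right) \left(- \frac{1065695}{49001}\right) = \frac{8525560}{49001} \approx 173.99$)
$\frac{1}{q + \left(\left(-509 + 174\right) \left(-407 - 172\right) + W{\left(-38,16 \right)}\right)^{2}} = \frac{1}{\frac{8525560}{49001} + \left(\left(-509 + 174\right) \left(-407 - 172\right) + 33\right)^{2}} = \frac{1}{\frac{8525560}{49001} + \left(\left(-335\right) \left(-579\right) + 33\right)^{2}} = \frac{1}{\frac{8525560}{49001} + \left(193965 + 33\right)^{2}} = \frac{1}{\frac{8525560}{49001} + 193998^{2}} = \frac{1}{\frac{8525560}{49001} + 37635224004} = \frac{1}{\frac{1844163619945564}{49001}} = \frac{49001}{1844163619945564}$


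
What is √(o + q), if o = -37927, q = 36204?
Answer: I*√1723 ≈ 41.509*I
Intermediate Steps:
√(o + q) = √(-37927 + 36204) = √(-1723) = I*√1723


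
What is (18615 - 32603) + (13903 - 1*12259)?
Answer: -12344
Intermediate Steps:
(18615 - 32603) + (13903 - 1*12259) = -13988 + (13903 - 12259) = -13988 + 1644 = -12344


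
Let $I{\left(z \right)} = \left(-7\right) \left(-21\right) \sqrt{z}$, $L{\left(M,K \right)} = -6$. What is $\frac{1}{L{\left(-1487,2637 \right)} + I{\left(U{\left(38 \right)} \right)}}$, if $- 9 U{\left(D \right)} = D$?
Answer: $- \frac{3}{45637} - \frac{49 i \sqrt{38}}{91274} \approx -6.5736 \cdot 10^{-5} - 0.0033093 i$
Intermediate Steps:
$U{\left(D \right)} = - \frac{D}{9}$
$I{\left(z \right)} = 147 \sqrt{z}$
$\frac{1}{L{\left(-1487,2637 \right)} + I{\left(U{\left(38 \right)} \right)}} = \frac{1}{-6 + 147 \sqrt{\left(- \frac{1}{9}\right) 38}} = \frac{1}{-6 + 147 \sqrt{- \frac{38}{9}}} = \frac{1}{-6 + 147 \frac{i \sqrt{38}}{3}} = \frac{1}{-6 + 49 i \sqrt{38}}$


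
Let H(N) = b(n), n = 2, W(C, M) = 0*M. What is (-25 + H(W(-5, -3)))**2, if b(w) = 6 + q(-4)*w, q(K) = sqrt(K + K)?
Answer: 329 - 152*I*sqrt(2) ≈ 329.0 - 214.96*I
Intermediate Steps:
W(C, M) = 0
q(K) = sqrt(2)*sqrt(K) (q(K) = sqrt(2*K) = sqrt(2)*sqrt(K))
b(w) = 6 + 2*I*w*sqrt(2) (b(w) = 6 + (sqrt(2)*sqrt(-4))*w = 6 + (sqrt(2)*(2*I))*w = 6 + (2*I*sqrt(2))*w = 6 + 2*I*w*sqrt(2))
H(N) = 6 + 4*I*sqrt(2) (H(N) = 6 + 2*I*2*sqrt(2) = 6 + 4*I*sqrt(2))
(-25 + H(W(-5, -3)))**2 = (-25 + (6 + 4*I*sqrt(2)))**2 = (-19 + 4*I*sqrt(2))**2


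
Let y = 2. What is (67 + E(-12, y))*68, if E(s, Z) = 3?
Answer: 4760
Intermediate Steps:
(67 + E(-12, y))*68 = (67 + 3)*68 = 70*68 = 4760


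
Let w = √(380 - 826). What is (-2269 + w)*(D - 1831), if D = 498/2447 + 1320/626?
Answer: 3177988961543/765911 - 1400612147*I*√446/765911 ≈ 4.1493e+6 - 38620.0*I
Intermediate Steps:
w = I*√446 (w = √(-446) = I*√446 ≈ 21.119*I)
D = 1770894/765911 (D = 498*(1/2447) + 1320*(1/626) = 498/2447 + 660/313 = 1770894/765911 ≈ 2.3121)
(-2269 + w)*(D - 1831) = (-2269 + I*√446)*(1770894/765911 - 1831) = (-2269 + I*√446)*(-1400612147/765911) = 3177988961543/765911 - 1400612147*I*√446/765911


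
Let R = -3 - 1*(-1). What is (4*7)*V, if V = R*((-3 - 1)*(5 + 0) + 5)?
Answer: 840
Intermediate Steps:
R = -2 (R = -3 + 1 = -2)
V = 30 (V = -2*((-3 - 1)*(5 + 0) + 5) = -2*(-4*5 + 5) = -2*(-20 + 5) = -2*(-15) = 30)
(4*7)*V = (4*7)*30 = 28*30 = 840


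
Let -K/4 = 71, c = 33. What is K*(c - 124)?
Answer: 25844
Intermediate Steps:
K = -284 (K = -4*71 = -284)
K*(c - 124) = -284*(33 - 124) = -284*(-91) = 25844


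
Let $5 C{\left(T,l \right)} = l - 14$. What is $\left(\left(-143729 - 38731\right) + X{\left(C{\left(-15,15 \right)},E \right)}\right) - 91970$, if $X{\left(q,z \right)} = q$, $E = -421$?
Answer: $- \frac{1372149}{5} \approx -2.7443 \cdot 10^{5}$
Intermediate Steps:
$C{\left(T,l \right)} = - \frac{14}{5} + \frac{l}{5}$ ($C{\left(T,l \right)} = \frac{l - 14}{5} = \frac{-14 + l}{5} = - \frac{14}{5} + \frac{l}{5}$)
$\left(\left(-143729 - 38731\right) + X{\left(C{\left(-15,15 \right)},E \right)}\right) - 91970 = \left(\left(-143729 - 38731\right) + \left(- \frac{14}{5} + \frac{1}{5} \cdot 15\right)\right) - 91970 = \left(\left(-143729 - 38731\right) + \left(- \frac{14}{5} + 3\right)\right) - 91970 = \left(-182460 + \frac{1}{5}\right) - 91970 = - \frac{912299}{5} - 91970 = - \frac{1372149}{5}$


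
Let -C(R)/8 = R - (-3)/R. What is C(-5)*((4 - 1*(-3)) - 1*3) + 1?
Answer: 901/5 ≈ 180.20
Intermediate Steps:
C(R) = -24/R - 8*R (C(R) = -8*(R - (-3)/R) = -8*(R + 3/R) = -24/R - 8*R)
C(-5)*((4 - 1*(-3)) - 1*3) + 1 = (-24/(-5) - 8*(-5))*((4 - 1*(-3)) - 1*3) + 1 = (-24*(-⅕) + 40)*((4 + 3) - 3) + 1 = (24/5 + 40)*(7 - 3) + 1 = (224/5)*4 + 1 = 896/5 + 1 = 901/5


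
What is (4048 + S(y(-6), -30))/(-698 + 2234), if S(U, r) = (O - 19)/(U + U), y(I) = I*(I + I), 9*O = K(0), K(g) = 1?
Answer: 2623019/995328 ≈ 2.6353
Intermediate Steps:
O = ⅑ (O = (⅑)*1 = ⅑ ≈ 0.11111)
y(I) = 2*I² (y(I) = I*(2*I) = 2*I²)
S(U, r) = -85/(9*U) (S(U, r) = (⅑ - 19)/(U + U) = -170*1/(2*U)/9 = -85/(9*U))
(4048 + S(y(-6), -30))/(-698 + 2234) = (4048 - 85/(9*(2*(-6)²)))/(-698 + 2234) = (4048 - 85/(9*(2*36)))/1536 = (4048 - 85/9/72)*(1/1536) = (4048 - 85/9*1/72)*(1/1536) = (4048 - 85/648)*(1/1536) = (2623019/648)*(1/1536) = 2623019/995328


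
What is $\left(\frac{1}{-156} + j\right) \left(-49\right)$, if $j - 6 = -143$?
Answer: $\frac{1047277}{156} \approx 6713.3$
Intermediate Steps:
$j = -137$ ($j = 6 - 143 = -137$)
$\left(\frac{1}{-156} + j\right) \left(-49\right) = \left(\frac{1}{-156} - 137\right) \left(-49\right) = \left(- \frac{1}{156} - 137\right) \left(-49\right) = \left(- \frac{21373}{156}\right) \left(-49\right) = \frac{1047277}{156}$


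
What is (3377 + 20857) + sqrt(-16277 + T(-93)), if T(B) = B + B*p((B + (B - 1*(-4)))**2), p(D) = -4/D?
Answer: 24234 + I*sqrt(135559877)/91 ≈ 24234.0 + 127.95*I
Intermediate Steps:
T(B) = B - 4*B/(4 + 2*B)**2 (T(B) = B + B*(-4/(B + (B - 1*(-4)))**2) = B + B*(-4/(B + (B + 4))**2) = B + B*(-4/(B + (4 + B))**2) = B + B*(-4/(4 + 2*B)**2) = B - 4*B/(4 + 2*B)**2)
(3377 + 20857) + sqrt(-16277 + T(-93)) = (3377 + 20857) + sqrt(-16277 + (-93 - 1*(-93)/(2 - 93)**2)) = 24234 + sqrt(-16277 + (-93 - 1*(-93)/(-91)**2)) = 24234 + sqrt(-16277 + (-93 - 1*(-93)*1/8281)) = 24234 + sqrt(-16277 + (-93 + 93/8281)) = 24234 + sqrt(-16277 - 770040/8281) = 24234 + sqrt(-135559877/8281) = 24234 + I*sqrt(135559877)/91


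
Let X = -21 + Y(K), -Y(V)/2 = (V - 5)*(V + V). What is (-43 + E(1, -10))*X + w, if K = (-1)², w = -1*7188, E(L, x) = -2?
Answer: -6963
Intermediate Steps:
w = -7188
K = 1
Y(V) = -4*V*(-5 + V) (Y(V) = -2*(V - 5)*(V + V) = -2*(-5 + V)*2*V = -4*V*(-5 + V))
X = -5 (X = -21 + 4*1*(5 - 1*1) = -21 + 4*1*(5 - 1) = -21 + 4*1*4 = -21 + 16 = -5)
(-43 + E(1, -10))*X + w = (-43 - 2)*(-5) - 7188 = -45*(-5) - 7188 = 225 - 7188 = -6963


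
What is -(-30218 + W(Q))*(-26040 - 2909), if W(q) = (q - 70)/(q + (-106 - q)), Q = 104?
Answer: -46363878879/53 ≈ -8.7479e+8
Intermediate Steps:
W(q) = 35/53 - q/106 (W(q) = (-70 + q)/(-106) = (-70 + q)*(-1/106) = 35/53 - q/106)
-(-30218 + W(Q))*(-26040 - 2909) = -(-30218 + (35/53 - 1/106*104))*(-26040 - 2909) = -(-30218 + (35/53 - 52/53))*(-28949) = -(-30218 - 17/53)*(-28949) = -(-1601571)*(-28949)/53 = -1*46363878879/53 = -46363878879/53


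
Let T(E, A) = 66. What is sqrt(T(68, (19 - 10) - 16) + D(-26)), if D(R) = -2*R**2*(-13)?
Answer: sqrt(17642) ≈ 132.82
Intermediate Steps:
D(R) = 26*R**2
sqrt(T(68, (19 - 10) - 16) + D(-26)) = sqrt(66 + 26*(-26)**2) = sqrt(66 + 26*676) = sqrt(66 + 17576) = sqrt(17642)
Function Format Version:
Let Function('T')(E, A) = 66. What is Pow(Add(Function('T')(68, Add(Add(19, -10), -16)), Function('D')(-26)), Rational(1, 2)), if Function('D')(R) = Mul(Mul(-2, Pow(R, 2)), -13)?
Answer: Pow(17642, Rational(1, 2)) ≈ 132.82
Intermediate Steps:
Function('D')(R) = Mul(26, Pow(R, 2))
Pow(Add(Function('T')(68, Add(Add(19, -10), -16)), Function('D')(-26)), Rational(1, 2)) = Pow(Add(66, Mul(26, Pow(-26, 2))), Rational(1, 2)) = Pow(Add(66, Mul(26, 676)), Rational(1, 2)) = Pow(Add(66, 17576), Rational(1, 2)) = Pow(17642, Rational(1, 2))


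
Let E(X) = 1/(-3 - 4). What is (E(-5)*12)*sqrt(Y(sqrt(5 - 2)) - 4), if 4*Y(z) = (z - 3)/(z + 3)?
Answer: -6*I*sqrt(51 + 15*sqrt(3))/(7*sqrt(3 + sqrt(3))) ≈ -3.4572*I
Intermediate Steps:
E(X) = -1/7 (E(X) = 1/(-7) = -1/7)
Y(z) = (-3 + z)/(4*(3 + z)) (Y(z) = ((z - 3)/(z + 3))/4 = ((-3 + z)/(3 + z))/4 = (-3 + z)/(4*(3 + z)))
(E(-5)*12)*sqrt(Y(sqrt(5 - 2)) - 4) = (-1/7*12)*sqrt((-3 + sqrt(5 - 2))/(4*(3 + sqrt(5 - 2))) - 4) = -12*sqrt((-3 + sqrt(3))/(4*(3 + sqrt(3))) - 4)/7 = -12*sqrt(-4 + (-3 + sqrt(3))/(4*(3 + sqrt(3))))/7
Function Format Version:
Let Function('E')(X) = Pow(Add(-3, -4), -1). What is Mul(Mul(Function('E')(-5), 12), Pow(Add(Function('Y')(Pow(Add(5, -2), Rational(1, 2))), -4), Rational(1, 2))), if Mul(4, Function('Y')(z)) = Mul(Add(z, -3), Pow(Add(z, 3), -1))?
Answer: Mul(Rational(-6, 7), I, Pow(Add(3, Pow(3, Rational(1, 2))), Rational(-1, 2)), Pow(Add(51, Mul(15, Pow(3, Rational(1, 2)))), Rational(1, 2))) ≈ Mul(-3.4572, I)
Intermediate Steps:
Function('E')(X) = Rational(-1, 7) (Function('E')(X) = Pow(-7, -1) = Rational(-1, 7))
Function('Y')(z) = Mul(Rational(1, 4), Pow(Add(3, z), -1), Add(-3, z)) (Function('Y')(z) = Mul(Rational(1, 4), Mul(Add(z, -3), Pow(Add(z, 3), -1))) = Mul(Rational(1, 4), Mul(Add(-3, z), Pow(Add(3, z), -1))) = Mul(Rational(1, 4), Mul(Pow(Add(3, z), -1), Add(-3, z))) = Mul(Rational(1, 4), Pow(Add(3, z), -1), Add(-3, z)))
Mul(Mul(Function('E')(-5), 12), Pow(Add(Function('Y')(Pow(Add(5, -2), Rational(1, 2))), -4), Rational(1, 2))) = Mul(Mul(Rational(-1, 7), 12), Pow(Add(Mul(Rational(1, 4), Pow(Add(3, Pow(Add(5, -2), Rational(1, 2))), -1), Add(-3, Pow(Add(5, -2), Rational(1, 2)))), -4), Rational(1, 2))) = Mul(Rational(-12, 7), Pow(Add(Mul(Rational(1, 4), Pow(Add(3, Pow(3, Rational(1, 2))), -1), Add(-3, Pow(3, Rational(1, 2)))), -4), Rational(1, 2))) = Mul(Rational(-12, 7), Pow(Add(-4, Mul(Rational(1, 4), Pow(Add(3, Pow(3, Rational(1, 2))), -1), Add(-3, Pow(3, Rational(1, 2))))), Rational(1, 2)))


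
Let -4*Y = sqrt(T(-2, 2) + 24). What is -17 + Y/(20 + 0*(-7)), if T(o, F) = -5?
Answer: -17 - sqrt(19)/80 ≈ -17.054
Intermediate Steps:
Y = -sqrt(19)/4 (Y = -sqrt(-5 + 24)/4 = -sqrt(19)/4 ≈ -1.0897)
-17 + Y/(20 + 0*(-7)) = -17 + (-sqrt(19)/4)/(20 + 0*(-7)) = -17 + (-sqrt(19)/4)/(20 + 0) = -17 - sqrt(19)/4/20 = -17 - sqrt(19)/4*(1/20) = -17 - sqrt(19)/80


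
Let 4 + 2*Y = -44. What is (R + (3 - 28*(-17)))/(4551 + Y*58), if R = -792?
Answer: -313/3159 ≈ -0.099082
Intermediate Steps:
Y = -24 (Y = -2 + (½)*(-44) = -2 - 22 = -24)
(R + (3 - 28*(-17)))/(4551 + Y*58) = (-792 + (3 - 28*(-17)))/(4551 - 24*58) = (-792 + (3 + 476))/(4551 - 1392) = (-792 + 479)/3159 = -313*1/3159 = -313/3159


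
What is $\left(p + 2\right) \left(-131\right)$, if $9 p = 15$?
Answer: $- \frac{1441}{3} \approx -480.33$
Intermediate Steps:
$p = \frac{5}{3}$ ($p = \frac{1}{9} \cdot 15 = \frac{5}{3} \approx 1.6667$)
$\left(p + 2\right) \left(-131\right) = \left(\frac{5}{3} + 2\right) \left(-131\right) = \frac{11}{3} \left(-131\right) = - \frac{1441}{3}$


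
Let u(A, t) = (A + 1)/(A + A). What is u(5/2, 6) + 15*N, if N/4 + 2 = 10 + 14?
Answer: 13207/10 ≈ 1320.7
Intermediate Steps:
u(A, t) = (1 + A)/(2*A) (u(A, t) = (1 + A)/((2*A)) = (1 + A)*(1/(2*A)) = (1 + A)/(2*A))
N = 88 (N = -8 + 4*(10 + 14) = -8 + 4*24 = -8 + 96 = 88)
u(5/2, 6) + 15*N = (1 + 5/2)/(2*((5/2))) + 15*88 = (1 + 5*(½))/(2*((5*(½)))) + 1320 = (1 + 5/2)/(2*(5/2)) + 1320 = (½)*(⅖)*(7/2) + 1320 = 7/10 + 1320 = 13207/10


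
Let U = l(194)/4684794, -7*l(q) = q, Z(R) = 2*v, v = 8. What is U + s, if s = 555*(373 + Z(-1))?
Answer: 3539982602108/16396779 ≈ 2.1590e+5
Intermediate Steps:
Z(R) = 16 (Z(R) = 2*8 = 16)
l(q) = -q/7
U = -97/16396779 (U = -1/7*194/4684794 = -194/7*1/4684794 = -97/16396779 ≈ -5.9158e-6)
s = 215895 (s = 555*(373 + 16) = 555*389 = 215895)
U + s = -97/16396779 + 215895 = 3539982602108/16396779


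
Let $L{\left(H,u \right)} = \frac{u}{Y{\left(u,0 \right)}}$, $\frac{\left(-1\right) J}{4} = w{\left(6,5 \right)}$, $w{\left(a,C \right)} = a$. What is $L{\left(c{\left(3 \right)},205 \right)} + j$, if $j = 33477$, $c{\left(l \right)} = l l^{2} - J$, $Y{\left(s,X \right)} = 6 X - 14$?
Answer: $\frac{468473}{14} \approx 33462.0$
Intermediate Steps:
$Y{\left(s,X \right)} = -14 + 6 X$
$J = -24$ ($J = \left(-4\right) 6 = -24$)
$c{\left(l \right)} = 24 + l^{3}$ ($c{\left(l \right)} = l l^{2} - -24 = l^{3} + 24 = 24 + l^{3}$)
$L{\left(H,u \right)} = - \frac{u}{14}$ ($L{\left(H,u \right)} = \frac{u}{-14 + 6 \cdot 0} = \frac{u}{-14 + 0} = \frac{u}{-14} = u \left(- \frac{1}{14}\right) = - \frac{u}{14}$)
$L{\left(c{\left(3 \right)},205 \right)} + j = \left(- \frac{1}{14}\right) 205 + 33477 = - \frac{205}{14} + 33477 = \frac{468473}{14}$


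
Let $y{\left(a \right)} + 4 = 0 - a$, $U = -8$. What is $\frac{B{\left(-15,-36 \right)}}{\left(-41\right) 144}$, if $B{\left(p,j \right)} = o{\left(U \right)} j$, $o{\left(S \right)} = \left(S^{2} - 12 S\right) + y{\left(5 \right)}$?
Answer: $\frac{151}{164} \approx 0.92073$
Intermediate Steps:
$y{\left(a \right)} = -4 - a$ ($y{\left(a \right)} = -4 + \left(0 - a\right) = -4 - a$)
$o{\left(S \right)} = -9 + S^{2} - 12 S$ ($o{\left(S \right)} = \left(S^{2} - 12 S\right) - 9 = -9 + S^{2} - 12 S$)
$B{\left(p,j \right)} = 151 j$ ($B{\left(p,j \right)} = \left(-9 + \left(-8\right)^{2} - -96\right) j = \left(-9 + 64 + 96\right) j = 151 j$)
$\frac{B{\left(-15,-36 \right)}}{\left(-41\right) 144} = \frac{151 \left(-36\right)}{\left(-41\right) 144} = - \frac{5436}{-5904} = \left(-5436\right) \left(- \frac{1}{5904}\right) = \frac{151}{164}$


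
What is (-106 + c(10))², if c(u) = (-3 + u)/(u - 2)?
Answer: 707281/64 ≈ 11051.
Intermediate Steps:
c(u) = (-3 + u)/(-2 + u)
(-106 + c(10))² = (-106 + (-3 + 10)/(-2 + 10))² = (-106 + 7/8)² = (-841/8)² = 707281/64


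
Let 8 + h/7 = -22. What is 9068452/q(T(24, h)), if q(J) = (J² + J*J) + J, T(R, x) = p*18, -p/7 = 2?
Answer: 2267113/31689 ≈ 71.543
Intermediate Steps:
p = -14 (p = -7*2 = -14)
h = -210 (h = -56 + 7*(-22) = -56 - 154 = -210)
T(R, x) = -252 (T(R, x) = -14*18 = -252)
q(J) = J + 2*J² (q(J) = (J² + J²) + J = 2*J² + J = J + 2*J²)
9068452/q(T(24, h)) = 9068452/((-252*(1 + 2*(-252)))) = 9068452/((-252*(1 - 504))) = 9068452/((-252*(-503))) = 9068452/126756 = 9068452*(1/126756) = 2267113/31689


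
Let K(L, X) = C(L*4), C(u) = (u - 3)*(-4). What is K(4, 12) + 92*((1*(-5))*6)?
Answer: -2812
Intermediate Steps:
C(u) = 12 - 4*u (C(u) = (-3 + u)*(-4) = 12 - 4*u)
K(L, X) = 12 - 16*L (K(L, X) = 12 - 4*L*4 = 12 - 16*L)
K(4, 12) + 92*((1*(-5))*6) = (12 - 16*4) + 92*((1*(-5))*6) = (12 - 64) + 92*(-5*6) = -52 + 92*(-30) = -52 - 2760 = -2812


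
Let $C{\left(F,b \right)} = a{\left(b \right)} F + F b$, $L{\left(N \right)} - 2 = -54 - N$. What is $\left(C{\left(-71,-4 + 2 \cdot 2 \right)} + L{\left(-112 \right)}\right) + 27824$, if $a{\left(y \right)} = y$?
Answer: $27884$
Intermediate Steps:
$L{\left(N \right)} = -52 - N$ ($L{\left(N \right)} = 2 - \left(54 + N\right) = -52 - N$)
$C{\left(F,b \right)} = 2 F b$ ($C{\left(F,b \right)} = b F + F b = F b + F b = 2 F b$)
$\left(C{\left(-71,-4 + 2 \cdot 2 \right)} + L{\left(-112 \right)}\right) + 27824 = \left(2 \left(-71\right) \left(-4 + 2 \cdot 2\right) - -60\right) + 27824 = \left(2 \left(-71\right) \left(-4 + 4\right) + \left(-52 + 112\right)\right) + 27824 = \left(2 \left(-71\right) 0 + 60\right) + 27824 = \left(0 + 60\right) + 27824 = 60 + 27824 = 27884$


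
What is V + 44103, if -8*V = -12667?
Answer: 365491/8 ≈ 45686.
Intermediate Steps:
V = 12667/8 (V = -1/8*(-12667) = 12667/8 ≈ 1583.4)
V + 44103 = 12667/8 + 44103 = 365491/8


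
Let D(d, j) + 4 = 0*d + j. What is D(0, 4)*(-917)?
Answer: 0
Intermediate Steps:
D(d, j) = -4 + j (D(d, j) = -4 + (0*d + j) = -4 + (0 + j) = -4 + j)
D(0, 4)*(-917) = (-4 + 4)*(-917) = 0*(-917) = 0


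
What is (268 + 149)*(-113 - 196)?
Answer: -128853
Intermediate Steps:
(268 + 149)*(-113 - 196) = 417*(-309) = -128853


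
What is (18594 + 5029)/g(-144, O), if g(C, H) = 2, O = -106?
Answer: 23623/2 ≈ 11812.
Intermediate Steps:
(18594 + 5029)/g(-144, O) = (18594 + 5029)/2 = 23623*(½) = 23623/2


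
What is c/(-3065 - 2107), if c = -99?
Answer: 33/1724 ≈ 0.019142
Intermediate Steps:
c/(-3065 - 2107) = -99/(-3065 - 2107) = -99/(-5172) = -99*(-1/5172) = 33/1724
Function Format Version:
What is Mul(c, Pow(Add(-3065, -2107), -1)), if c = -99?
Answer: Rational(33, 1724) ≈ 0.019142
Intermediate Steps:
Mul(c, Pow(Add(-3065, -2107), -1)) = Mul(-99, Pow(Add(-3065, -2107), -1)) = Mul(-99, Pow(-5172, -1)) = Mul(-99, Rational(-1, 5172)) = Rational(33, 1724)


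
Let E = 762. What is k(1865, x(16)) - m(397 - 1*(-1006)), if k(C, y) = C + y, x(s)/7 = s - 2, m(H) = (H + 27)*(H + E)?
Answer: -3093987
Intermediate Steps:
m(H) = (27 + H)*(762 + H) (m(H) = (H + 27)*(H + 762) = (27 + H)*(762 + H))
x(s) = -14 + 7*s (x(s) = 7*(s - 2) = 7*(-2 + s) = -14 + 7*s)
k(1865, x(16)) - m(397 - 1*(-1006)) = (1865 + (-14 + 7*16)) - (20574 + (397 - 1*(-1006))**2 + 789*(397 - 1*(-1006))) = (1865 + (-14 + 112)) - (20574 + (397 + 1006)**2 + 789*(397 + 1006)) = (1865 + 98) - (20574 + 1403**2 + 789*1403) = 1963 - (20574 + 1968409 + 1106967) = 1963 - 1*3095950 = 1963 - 3095950 = -3093987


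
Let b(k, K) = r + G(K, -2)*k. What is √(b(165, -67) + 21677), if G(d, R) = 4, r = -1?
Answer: 8*√349 ≈ 149.45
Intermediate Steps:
b(k, K) = -1 + 4*k
√(b(165, -67) + 21677) = √((-1 + 4*165) + 21677) = √((-1 + 660) + 21677) = √(659 + 21677) = √22336 = 8*√349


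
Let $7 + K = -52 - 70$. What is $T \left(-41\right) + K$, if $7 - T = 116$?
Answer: $4340$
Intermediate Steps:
$K = -129$ ($K = -7 - 122 = -129$)
$T = -109$ ($T = 7 - 116 = -109$)
$T \left(-41\right) + K = \left(-109\right) \left(-41\right) - 129 = 4469 - 129 = 4340$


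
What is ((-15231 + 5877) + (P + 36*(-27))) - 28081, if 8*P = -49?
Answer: -307305/8 ≈ -38413.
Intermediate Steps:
P = -49/8 (P = (⅛)*(-49) = -49/8 ≈ -6.1250)
((-15231 + 5877) + (P + 36*(-27))) - 28081 = ((-15231 + 5877) + (-49/8 + 36*(-27))) - 28081 = (-9354 + (-49/8 - 972)) - 28081 = (-9354 - 7825/8) - 28081 = -82657/8 - 28081 = -307305/8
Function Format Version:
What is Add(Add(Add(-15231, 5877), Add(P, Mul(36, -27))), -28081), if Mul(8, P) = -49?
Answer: Rational(-307305, 8) ≈ -38413.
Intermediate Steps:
P = Rational(-49, 8) (P = Mul(Rational(1, 8), -49) = Rational(-49, 8) ≈ -6.1250)
Add(Add(Add(-15231, 5877), Add(P, Mul(36, -27))), -28081) = Add(Add(Add(-15231, 5877), Add(Rational(-49, 8), Mul(36, -27))), -28081) = Add(Add(-9354, Add(Rational(-49, 8), -972)), -28081) = Add(Add(-9354, Rational(-7825, 8)), -28081) = Add(Rational(-82657, 8), -28081) = Rational(-307305, 8)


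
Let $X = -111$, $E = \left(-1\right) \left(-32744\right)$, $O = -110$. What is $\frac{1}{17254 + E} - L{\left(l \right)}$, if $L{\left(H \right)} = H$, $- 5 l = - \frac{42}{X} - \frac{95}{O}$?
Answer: $\frac{12638012}{50872965} \approx 0.24842$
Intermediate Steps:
$E = 32744$
$l = - \frac{1011}{4070}$ ($l = - \frac{- \frac{42}{-111} - \frac{95}{-110}}{5} = - \frac{\left(-42\right) \left(- \frac{1}{111}\right) - - \frac{19}{22}}{5} = - \frac{\frac{14}{37} + \frac{19}{22}}{5} = \left(- \frac{1}{5}\right) \frac{1011}{814} = - \frac{1011}{4070} \approx -0.2484$)
$\frac{1}{17254 + E} - L{\left(l \right)} = \frac{1}{17254 + 32744} - - \frac{1011}{4070} = \frac{1}{49998} + \frac{1011}{4070} = \frac{12638012}{50872965}$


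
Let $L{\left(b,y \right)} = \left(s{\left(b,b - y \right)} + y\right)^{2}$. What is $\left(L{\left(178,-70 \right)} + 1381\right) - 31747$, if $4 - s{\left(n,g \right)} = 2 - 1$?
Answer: $-25877$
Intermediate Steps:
$s{\left(n,g \right)} = 3$ ($s{\left(n,g \right)} = 4 - \left(2 - 1\right) = 4 - 1 = 3$)
$L{\left(b,y \right)} = \left(3 + y\right)^{2}$
$\left(L{\left(178,-70 \right)} + 1381\right) - 31747 = \left(\left(3 - 70\right)^{2} + 1381\right) - 31747 = \left(\left(-67\right)^{2} + 1381\right) - 31747 = \left(4489 + 1381\right) - 31747 = 5870 - 31747 = -25877$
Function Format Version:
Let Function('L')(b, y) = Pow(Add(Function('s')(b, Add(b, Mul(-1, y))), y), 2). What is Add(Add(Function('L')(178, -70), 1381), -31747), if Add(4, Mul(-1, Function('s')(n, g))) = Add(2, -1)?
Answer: -25877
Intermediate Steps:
Function('s')(n, g) = 3 (Function('s')(n, g) = Add(4, Mul(-1, Add(2, -1))) = Add(4, Mul(-1, 1)) = Add(4, -1) = 3)
Function('L')(b, y) = Pow(Add(3, y), 2)
Add(Add(Function('L')(178, -70), 1381), -31747) = Add(Add(Pow(Add(3, -70), 2), 1381), -31747) = Add(Add(Pow(-67, 2), 1381), -31747) = Add(Add(4489, 1381), -31747) = Add(5870, -31747) = -25877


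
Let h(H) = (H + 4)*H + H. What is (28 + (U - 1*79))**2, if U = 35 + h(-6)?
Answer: 100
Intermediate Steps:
h(H) = H + H*(4 + H) (h(H) = (4 + H)*H + H = H*(4 + H) + H = H + H*(4 + H))
U = 41 (U = 35 - 6*(5 - 6) = 35 - 6*(-1) = 35 + 6 = 41)
(28 + (U - 1*79))**2 = (28 + (41 - 1*79))**2 = (28 + (41 - 79))**2 = (28 - 38)**2 = (-10)**2 = 100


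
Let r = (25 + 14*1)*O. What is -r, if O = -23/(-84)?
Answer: -299/28 ≈ -10.679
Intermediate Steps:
O = 23/84 (O = -23*(-1/84) = 23/84 ≈ 0.27381)
r = 299/28 (r = (25 + 14*1)*(23/84) = (25 + 14)*(23/84) = 39*(23/84) = 299/28 ≈ 10.679)
-r = -1*299/28 = -299/28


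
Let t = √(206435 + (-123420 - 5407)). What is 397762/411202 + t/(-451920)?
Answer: 198881/205601 - √19402/225960 ≈ 0.96670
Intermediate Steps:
t = 2*√19402 (t = √(206435 - 128827) = √77608 = 2*√19402 ≈ 278.58)
397762/411202 + t/(-451920) = 397762/411202 + (2*√19402)/(-451920) = 397762*(1/411202) + (2*√19402)*(-1/451920) = 198881/205601 - √19402/225960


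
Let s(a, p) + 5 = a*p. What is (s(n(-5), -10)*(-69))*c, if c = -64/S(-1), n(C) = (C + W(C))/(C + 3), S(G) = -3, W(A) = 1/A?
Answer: 45632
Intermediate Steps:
n(C) = (C + 1/C)/(3 + C) (n(C) = (C + 1/C)/(C + 3) = (C + 1/C)/(3 + C))
s(a, p) = -5 + a*p
c = 64/3 (c = -64/(-3) = -64*(-1)/3 = -1*(-64/3) = 64/3 ≈ 21.333)
(s(n(-5), -10)*(-69))*c = ((-5 + ((1 + (-5)**2)/((-5)*(3 - 5)))*(-10))*(-69))*(64/3) = ((-5 - 1/5*(1 + 25)/(-2)*(-10))*(-69))*(64/3) = ((-5 - 1/5*(-1/2)*26*(-10))*(-69))*(64/3) = ((-5 + (13/5)*(-10))*(-69))*(64/3) = ((-5 - 26)*(-69))*(64/3) = -31*(-69)*(64/3) = 2139*(64/3) = 45632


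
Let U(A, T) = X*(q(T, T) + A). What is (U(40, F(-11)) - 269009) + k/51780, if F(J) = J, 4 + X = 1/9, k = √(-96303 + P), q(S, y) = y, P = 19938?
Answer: -2422096/9 + I*√8485/17260 ≈ -2.6912e+5 + 0.0053369*I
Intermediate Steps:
k = 3*I*√8485 (k = √(-96303 + 19938) = √(-76365) = 3*I*√8485 ≈ 276.34*I)
X = -35/9 (X = -4 + 1/9 = -4 + ⅑ = -35/9 ≈ -3.8889)
U(A, T) = -35*A/9 - 35*T/9 (U(A, T) = -35*(T + A)/9 = -35*(A + T)/9 = -35*A/9 - 35*T/9)
(U(40, F(-11)) - 269009) + k/51780 = ((-35/9*40 - 35/9*(-11)) - 269009) + (3*I*√8485)/51780 = ((-1400/9 + 385/9) - 269009) + (3*I*√8485)*(1/51780) = (-1015/9 - 269009) + I*√8485/17260 = -2422096/9 + I*√8485/17260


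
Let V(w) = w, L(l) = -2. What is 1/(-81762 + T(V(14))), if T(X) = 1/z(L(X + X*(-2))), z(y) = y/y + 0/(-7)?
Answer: -1/81761 ≈ -1.2231e-5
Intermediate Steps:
z(y) = 1 (z(y) = 1 + 0*(-1/7) = 1 + 0 = 1)
T(X) = 1 (T(X) = 1/1 = 1)
1/(-81762 + T(V(14))) = 1/(-81762 + 1) = 1/(-81761) = -1/81761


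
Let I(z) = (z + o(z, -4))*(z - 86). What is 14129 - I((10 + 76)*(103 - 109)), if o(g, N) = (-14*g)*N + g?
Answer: -18002527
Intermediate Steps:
o(g, N) = g - 14*N*g (o(g, N) = -14*N*g + g = g - 14*N*g)
I(z) = 58*z*(-86 + z) (I(z) = (z + z*(1 - 14*(-4)))*(z - 86) = (z + z*(1 + 56))*(-86 + z) = (z + z*57)*(-86 + z) = (z + 57*z)*(-86 + z) = (58*z)*(-86 + z) = 58*z*(-86 + z))
14129 - I((10 + 76)*(103 - 109)) = 14129 - 58*(10 + 76)*(103 - 109)*(-86 + (10 + 76)*(103 - 109)) = 14129 - 58*86*(-6)*(-86 + 86*(-6)) = 14129 - 58*(-516)*(-86 - 516) = 14129 - 58*(-516)*(-602) = 14129 - 1*18016656 = 14129 - 18016656 = -18002527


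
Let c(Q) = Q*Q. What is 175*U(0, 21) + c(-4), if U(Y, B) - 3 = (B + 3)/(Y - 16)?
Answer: 557/2 ≈ 278.50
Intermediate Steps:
c(Q) = Q²
U(Y, B) = 3 + (3 + B)/(-16 + Y) (U(Y, B) = 3 + (B + 3)/(Y - 16) = 3 + (3 + B)/(-16 + Y))
175*U(0, 21) + c(-4) = 175*((-45 + 21 + 3*0)/(-16 + 0)) + (-4)² = 175*((-45 + 21 + 0)/(-16)) + 16 = 175*(-1/16*(-24)) + 16 = 175*(3/2) + 16 = 525/2 + 16 = 557/2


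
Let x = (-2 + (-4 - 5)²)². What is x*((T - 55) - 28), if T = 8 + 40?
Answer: -218435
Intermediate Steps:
T = 48
x = 6241 (x = (-2 + (-9)²)² = (-2 + 81)² = 79² = 6241)
x*((T - 55) - 28) = 6241*((48 - 55) - 28) = 6241*(-7 - 28) = 6241*(-35) = -218435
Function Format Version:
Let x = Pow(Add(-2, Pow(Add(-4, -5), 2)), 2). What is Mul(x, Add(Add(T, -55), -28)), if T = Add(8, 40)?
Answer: -218435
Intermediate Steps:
T = 48
x = 6241 (x = Pow(Add(-2, Pow(-9, 2)), 2) = Pow(Add(-2, 81), 2) = Pow(79, 2) = 6241)
Mul(x, Add(Add(T, -55), -28)) = Mul(6241, Add(Add(48, -55), -28)) = Mul(6241, Add(-7, -28)) = Mul(6241, -35) = -218435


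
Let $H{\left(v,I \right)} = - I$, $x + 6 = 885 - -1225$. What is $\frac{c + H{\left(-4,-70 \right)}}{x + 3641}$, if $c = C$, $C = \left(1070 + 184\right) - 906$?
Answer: $\frac{418}{5745} \approx 0.072759$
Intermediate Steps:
$x = 2104$ ($x = -6 + \left(885 - -1225\right) = -6 + \left(885 + 1225\right) = -6 + 2110 = 2104$)
$C = 348$ ($C = 1254 - 906 = 348$)
$c = 348$
$\frac{c + H{\left(-4,-70 \right)}}{x + 3641} = \frac{348 - -70}{2104 + 3641} = \frac{348 + 70}{5745} = 418 \cdot \frac{1}{5745} = \frac{418}{5745}$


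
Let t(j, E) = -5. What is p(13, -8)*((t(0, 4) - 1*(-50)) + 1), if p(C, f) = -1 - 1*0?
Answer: -46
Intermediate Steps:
p(C, f) = -1 (p(C, f) = -1 + 0 = -1)
p(13, -8)*((t(0, 4) - 1*(-50)) + 1) = -((-5 - 1*(-50)) + 1) = -((-5 + 50) + 1) = -(45 + 1) = -1*46 = -46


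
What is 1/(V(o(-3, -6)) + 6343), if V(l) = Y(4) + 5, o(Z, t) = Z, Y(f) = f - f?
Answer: 1/6348 ≈ 0.00015753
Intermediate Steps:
Y(f) = 0
V(l) = 5 (V(l) = 0 + 5 = 5)
1/(V(o(-3, -6)) + 6343) = 1/(5 + 6343) = 1/6348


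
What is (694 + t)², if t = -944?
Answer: 62500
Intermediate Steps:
(694 + t)² = (694 - 944)² = (-250)² = 62500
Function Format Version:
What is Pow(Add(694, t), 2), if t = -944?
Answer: 62500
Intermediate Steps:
Pow(Add(694, t), 2) = Pow(Add(694, -944), 2) = Pow(-250, 2) = 62500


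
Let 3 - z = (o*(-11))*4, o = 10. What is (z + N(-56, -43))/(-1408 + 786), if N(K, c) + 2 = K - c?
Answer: -214/311 ≈ -0.68810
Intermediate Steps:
N(K, c) = -2 + K - c (N(K, c) = -2 + (K - c) = -2 + K - c)
z = 443 (z = 3 - 10*(-11)*4 = 3 - (-110)*4 = 3 - 1*(-440) = 3 + 440 = 443)
(z + N(-56, -43))/(-1408 + 786) = (443 + (-2 - 56 - 1*(-43)))/(-1408 + 786) = (443 + (-2 - 56 + 43))/(-622) = (443 - 15)*(-1/622) = 428*(-1/622) = -214/311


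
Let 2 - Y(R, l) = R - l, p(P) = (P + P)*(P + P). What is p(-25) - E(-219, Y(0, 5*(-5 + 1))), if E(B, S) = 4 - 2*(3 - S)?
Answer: 2538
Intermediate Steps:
p(P) = 4*P**2 (p(P) = (2*P)*(2*P) = 4*P**2)
Y(R, l) = 2 + l - R (Y(R, l) = 2 - (R - l) = 2 + (l - R) = 2 + l - R)
E(B, S) = -2 + 2*S (E(B, S) = 4 + (-6 + 2*S) = -2 + 2*S)
p(-25) - E(-219, Y(0, 5*(-5 + 1))) = 4*(-25)**2 - (-2 + 2*(2 + 5*(-5 + 1) - 1*0)) = 4*625 - (-2 + 2*(2 + 5*(-4) + 0)) = 2500 - (-2 + 2*(2 - 20 + 0)) = 2500 - (-2 + 2*(-18)) = 2500 - (-2 - 36) = 2500 - 1*(-38) = 2500 + 38 = 2538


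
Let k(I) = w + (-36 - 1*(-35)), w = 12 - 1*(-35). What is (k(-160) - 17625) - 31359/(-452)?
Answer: -7914349/452 ≈ -17510.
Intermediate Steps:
w = 47 (w = 12 + 35 = 47)
k(I) = 46 (k(I) = 47 + (-36 - 1*(-35)) = 47 + (-36 + 35) = 47 - 1 = 46)
(k(-160) - 17625) - 31359/(-452) = (46 - 17625) - 31359/(-452) = -17579 - 31359*(-1/452) = -17579 + 31359/452 = -7914349/452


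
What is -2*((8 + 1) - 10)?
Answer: 2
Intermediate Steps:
-2*((8 + 1) - 10) = -2*(9 - 10) = -2*(-1) = 2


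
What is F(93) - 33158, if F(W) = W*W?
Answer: -24509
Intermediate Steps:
F(W) = W**2
F(93) - 33158 = 93**2 - 33158 = 8649 - 33158 = -24509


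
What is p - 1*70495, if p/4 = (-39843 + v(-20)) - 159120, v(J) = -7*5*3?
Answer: -866767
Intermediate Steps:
v(J) = -105 (v(J) = -35*3 = -105)
p = -796272 (p = 4*((-39843 - 105) - 159120) = 4*(-39948 - 159120) = 4*(-199068) = -796272)
p - 1*70495 = -796272 - 1*70495 = -796272 - 70495 = -866767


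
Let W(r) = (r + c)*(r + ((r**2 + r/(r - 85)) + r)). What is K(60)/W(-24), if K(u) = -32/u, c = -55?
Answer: 109/8528445 ≈ 1.2781e-5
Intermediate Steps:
W(r) = (-55 + r)*(r**2 + 2*r + r/(-85 + r)) (W(r) = (r - 55)*(r + ((r**2 + r/(r - 85)) + r)) = (-55 + r)*(r + ((r**2 + r/(-85 + r)) + r)) = (-55 + r)*(r + (r + r**2 + r/(-85 + r))) = (-55 + r)*(r**2 + 2*r + r/(-85 + r)))
K(60)/W(-24) = (-32/60)/((-24*(9295 + (-24)**3 - 138*(-24)**2 + 4396*(-24))/(-85 - 24))) = (-32*1/60)/((-24*(9295 - 13824 - 138*576 - 105504)/(-109))) = -8*109/(24*(9295 - 13824 - 79488 - 105504))/15 = -8/(15*((-24*(-1/109)*(-189521)))) = -8/(15*(-4548504/109)) = -8/15*(-109/4548504) = 109/8528445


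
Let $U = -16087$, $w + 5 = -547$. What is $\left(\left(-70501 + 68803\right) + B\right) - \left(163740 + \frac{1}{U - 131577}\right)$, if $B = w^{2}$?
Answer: $\frac{20564574625}{147664} \approx 1.3927 \cdot 10^{5}$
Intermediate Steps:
$w = -552$ ($w = -5 - 547 = -552$)
$B = 304704$ ($B = \left(-552\right)^{2} = 304704$)
$\left(\left(-70501 + 68803\right) + B\right) - \left(163740 + \frac{1}{U - 131577}\right) = \left(\left(-70501 + 68803\right) + 304704\right) - \left(163740 + \frac{1}{-16087 - 131577}\right) = \left(-1698 + 304704\right) - \frac{24178503359}{147664} = 303006 - \frac{24178503359}{147664} = \frac{20564574625}{147664}$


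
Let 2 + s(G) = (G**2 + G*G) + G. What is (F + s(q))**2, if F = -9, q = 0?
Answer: 121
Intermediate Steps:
s(G) = -2 + G + 2*G**2 (s(G) = -2 + ((G**2 + G*G) + G) = -2 + ((G**2 + G**2) + G) = -2 + (2*G**2 + G) = -2 + (G + 2*G**2) = -2 + G + 2*G**2)
(F + s(q))**2 = (-9 + (-2 + 0 + 2*0**2))**2 = (-9 + (-2 + 0 + 2*0))**2 = (-9 + (-2 + 0 + 0))**2 = (-9 - 2)**2 = (-11)**2 = 121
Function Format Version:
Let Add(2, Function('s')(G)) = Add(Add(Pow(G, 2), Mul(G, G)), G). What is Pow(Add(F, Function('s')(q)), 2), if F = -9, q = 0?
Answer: 121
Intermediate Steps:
Function('s')(G) = Add(-2, G, Mul(2, Pow(G, 2))) (Function('s')(G) = Add(-2, Add(Add(Pow(G, 2), Mul(G, G)), G)) = Add(-2, Add(Add(Pow(G, 2), Pow(G, 2)), G)) = Add(-2, Add(Mul(2, Pow(G, 2)), G)) = Add(-2, Add(G, Mul(2, Pow(G, 2)))) = Add(-2, G, Mul(2, Pow(G, 2))))
Pow(Add(F, Function('s')(q)), 2) = Pow(Add(-9, Add(-2, 0, Mul(2, Pow(0, 2)))), 2) = Pow(Add(-9, Add(-2, 0, Mul(2, 0))), 2) = Pow(Add(-9, Add(-2, 0, 0)), 2) = Pow(Add(-9, -2), 2) = Pow(-11, 2) = 121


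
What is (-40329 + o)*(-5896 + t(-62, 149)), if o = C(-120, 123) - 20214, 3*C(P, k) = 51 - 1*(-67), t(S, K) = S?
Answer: 360480846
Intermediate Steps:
C(P, k) = 118/3 (C(P, k) = (51 - 1*(-67))/3 = (51 + 67)/3 = (⅓)*118 = 118/3)
o = -60524/3 (o = 118/3 - 20214 = -60524/3 ≈ -20175.)
(-40329 + o)*(-5896 + t(-62, 149)) = (-40329 - 60524/3)*(-5896 - 62) = -181511/3*(-5958) = 360480846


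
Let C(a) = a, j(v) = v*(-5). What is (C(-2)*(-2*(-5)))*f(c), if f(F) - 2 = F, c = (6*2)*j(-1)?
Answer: -1240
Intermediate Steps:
j(v) = -5*v
c = 60 (c = (6*2)*(-5*(-1)) = 12*5 = 60)
f(F) = 2 + F
(C(-2)*(-2*(-5)))*f(c) = (-(-4)*(-5))*(2 + 60) = -2*10*62 = -20*62 = -1240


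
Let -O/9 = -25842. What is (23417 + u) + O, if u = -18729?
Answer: 237266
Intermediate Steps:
O = 232578 (O = -9*(-25842) = 232578)
(23417 + u) + O = (23417 - 18729) + 232578 = 4688 + 232578 = 237266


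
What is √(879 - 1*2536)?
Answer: I*√1657 ≈ 40.706*I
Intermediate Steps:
√(879 - 1*2536) = √(879 - 2536) = √(-1657) = I*√1657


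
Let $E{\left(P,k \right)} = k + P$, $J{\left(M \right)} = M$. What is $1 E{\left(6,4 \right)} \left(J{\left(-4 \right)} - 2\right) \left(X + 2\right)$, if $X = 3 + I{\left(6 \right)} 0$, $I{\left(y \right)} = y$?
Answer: $-300$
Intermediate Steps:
$E{\left(P,k \right)} = P + k$
$X = 3$ ($X = 3 + 6 \cdot 0 = 3 + 0 = 3$)
$1 E{\left(6,4 \right)} \left(J{\left(-4 \right)} - 2\right) \left(X + 2\right) = 1 \left(6 + 4\right) \left(-4 - 2\right) \left(3 + 2\right) = 1 \cdot 10 \left(\left(-6\right) 5\right) = 10 \left(-30\right) = -300$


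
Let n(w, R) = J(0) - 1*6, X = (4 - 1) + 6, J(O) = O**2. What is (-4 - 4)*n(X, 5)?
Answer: 48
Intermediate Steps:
X = 9 (X = 3 + 6 = 9)
n(w, R) = -6 (n(w, R) = 0**2 - 1*6 = 0 - 6 = -6)
(-4 - 4)*n(X, 5) = (-4 - 4)*(-6) = -8*(-6) = 48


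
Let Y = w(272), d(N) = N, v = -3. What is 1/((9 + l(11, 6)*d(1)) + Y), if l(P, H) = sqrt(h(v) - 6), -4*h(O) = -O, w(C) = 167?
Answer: 704/123931 - 6*I*sqrt(3)/123931 ≈ 0.0056806 - 8.3856e-5*I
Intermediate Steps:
h(O) = O/4 (h(O) = -(-1)*O/4 = O/4)
l(P, H) = 3*I*sqrt(3)/2 (l(P, H) = sqrt((1/4)*(-3) - 6) = sqrt(-3/4 - 6) = sqrt(-27/4) = 3*I*sqrt(3)/2)
Y = 167
1/((9 + l(11, 6)*d(1)) + Y) = 1/((9 + (3*I*sqrt(3)/2)*1) + 167) = 1/((9 + 3*I*sqrt(3)/2) + 167) = 1/(176 + 3*I*sqrt(3)/2)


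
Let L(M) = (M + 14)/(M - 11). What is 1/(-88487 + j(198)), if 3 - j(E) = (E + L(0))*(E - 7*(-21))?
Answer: -11/1719904 ≈ -6.3957e-6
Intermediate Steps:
L(M) = (14 + M)/(-11 + M)
j(E) = 3 - (147 + E)*(-14/11 + E) (j(E) = 3 - (E + (14 + 0)/(-11 + 0))*(E - 7*(-21)) = 3 - (E + 14/(-11))*(E + 147) = 3 - (E - 1/11*14)*(147 + E) = 3 - (E - 14/11)*(147 + E) = 3 - (-14/11 + E)*(147 + E) = 3 - (147 + E)*(-14/11 + E))
1/(-88487 + j(198)) = 1/(-88487 + (2091/11 - 1*198**2 - 1603/11*198)) = 1/(-88487 + (2091/11 - 1*39204 - 28854)) = 1/(-88487 + (2091/11 - 39204 - 28854)) = 1/(-88487 - 746547/11) = 1/(-1719904/11) = -11/1719904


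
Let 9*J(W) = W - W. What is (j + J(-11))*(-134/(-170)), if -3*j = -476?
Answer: 1876/15 ≈ 125.07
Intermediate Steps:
J(W) = 0 (J(W) = (W - W)/9 = (⅑)*0 = 0)
j = 476/3 (j = -⅓*(-476) = 476/3 ≈ 158.67)
(j + J(-11))*(-134/(-170)) = (476/3 + 0)*(-134/(-170)) = 476*(-134*(-1/170))/3 = (476/3)*(67/85) = 1876/15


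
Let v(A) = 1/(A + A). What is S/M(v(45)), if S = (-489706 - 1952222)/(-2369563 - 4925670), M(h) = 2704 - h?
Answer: 219773520/1775360607647 ≈ 0.00012379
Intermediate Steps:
v(A) = 1/(2*A)
S = 2441928/7295233 (S = -2441928/(-7295233) = -2441928*(-1/7295233) = 2441928/7295233 ≈ 0.33473)
S/M(v(45)) = 2441928/(7295233*(2704 - 1/(2*45))) = 2441928/(7295233*(2704 - 1*1/90)) = 2441928/(7295233*(2704 - 1/90)) = 2441928/(7295233*(243359/90)) = (2441928/7295233)*(90/243359) = 219773520/1775360607647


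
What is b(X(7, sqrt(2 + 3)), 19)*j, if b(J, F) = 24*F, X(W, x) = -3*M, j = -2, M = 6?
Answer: -912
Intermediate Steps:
X(W, x) = -18 (X(W, x) = -3*6 = -18)
b(X(7, sqrt(2 + 3)), 19)*j = (24*19)*(-2) = 456*(-2) = -912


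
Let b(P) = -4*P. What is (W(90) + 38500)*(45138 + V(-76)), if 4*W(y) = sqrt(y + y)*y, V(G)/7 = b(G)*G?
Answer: -4488715000 - 15739650*sqrt(5) ≈ -4.5239e+9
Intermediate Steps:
V(G) = -28*G**2 (V(G) = 7*((-4*G)*G) = 7*(-4*G**2) = -28*G**2)
W(y) = sqrt(2)*y**(3/2)/4 (W(y) = (sqrt(y + y)*y)/4 = (sqrt(2*y)*y)/4 = ((sqrt(2)*sqrt(y))*y)/4 = (sqrt(2)*y**(3/2))/4 = sqrt(2)*y**(3/2)/4)
(W(90) + 38500)*(45138 + V(-76)) = (sqrt(2)*90**(3/2)/4 + 38500)*(45138 - 28*(-76)**2) = (sqrt(2)*(270*sqrt(10))/4 + 38500)*(45138 - 28*5776) = (135*sqrt(5) + 38500)*(45138 - 161728) = (38500 + 135*sqrt(5))*(-116590) = -4488715000 - 15739650*sqrt(5)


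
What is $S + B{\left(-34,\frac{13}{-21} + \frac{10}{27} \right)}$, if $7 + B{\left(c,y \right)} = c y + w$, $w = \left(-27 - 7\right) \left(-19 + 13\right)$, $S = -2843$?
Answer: $- \frac{498496}{189} \approx -2637.5$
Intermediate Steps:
$w = 204$ ($w = \left(-34\right) \left(-6\right) = 204$)
$B{\left(c,y \right)} = 197 + c y$ ($B{\left(c,y \right)} = -7 + \left(c y + 204\right) = -7 + \left(204 + c y\right) = 197 + c y$)
$S + B{\left(-34,\frac{13}{-21} + \frac{10}{27} \right)} = -2843 + \left(197 - 34 \left(\frac{13}{-21} + \frac{10}{27}\right)\right) = -2843 + \left(197 - 34 \left(13 \left(- \frac{1}{21}\right) + 10 \cdot \frac{1}{27}\right)\right) = -2843 + \left(197 - 34 \left(- \frac{13}{21} + \frac{10}{27}\right)\right) = -2843 + \left(197 - - \frac{1598}{189}\right) = -2843 + \left(197 + \frac{1598}{189}\right) = -2843 + \frac{38831}{189} = - \frac{498496}{189}$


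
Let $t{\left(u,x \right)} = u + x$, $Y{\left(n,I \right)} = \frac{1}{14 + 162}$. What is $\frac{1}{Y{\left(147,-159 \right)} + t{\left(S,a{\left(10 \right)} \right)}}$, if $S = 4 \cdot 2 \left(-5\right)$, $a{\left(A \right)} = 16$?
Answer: $- \frac{176}{4223} \approx -0.041677$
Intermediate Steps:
$Y{\left(n,I \right)} = \frac{1}{176}$
$S = -40$ ($S = 8 \left(-5\right) = -40$)
$\frac{1}{Y{\left(147,-159 \right)} + t{\left(S,a{\left(10 \right)} \right)}} = \frac{1}{\frac{1}{176} + \left(-40 + 16\right)} = \frac{1}{\frac{1}{176} - 24} = \frac{1}{- \frac{4223}{176}} = - \frac{176}{4223}$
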